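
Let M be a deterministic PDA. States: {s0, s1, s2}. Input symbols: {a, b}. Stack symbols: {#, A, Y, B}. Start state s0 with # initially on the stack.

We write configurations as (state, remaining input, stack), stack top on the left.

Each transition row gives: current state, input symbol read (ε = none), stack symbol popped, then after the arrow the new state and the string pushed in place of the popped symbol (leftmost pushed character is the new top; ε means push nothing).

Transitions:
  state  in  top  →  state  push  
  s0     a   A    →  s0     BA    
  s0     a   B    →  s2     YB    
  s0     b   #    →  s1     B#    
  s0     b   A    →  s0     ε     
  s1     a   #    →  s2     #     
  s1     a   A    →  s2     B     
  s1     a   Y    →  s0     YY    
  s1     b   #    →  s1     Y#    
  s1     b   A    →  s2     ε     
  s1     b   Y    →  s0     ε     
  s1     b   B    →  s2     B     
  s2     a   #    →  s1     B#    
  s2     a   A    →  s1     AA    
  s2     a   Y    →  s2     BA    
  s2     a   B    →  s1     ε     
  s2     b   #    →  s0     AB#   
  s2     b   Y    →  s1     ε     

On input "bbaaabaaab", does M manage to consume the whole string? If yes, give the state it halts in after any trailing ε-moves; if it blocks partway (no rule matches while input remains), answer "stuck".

(s0, bbaaabaaab, #)
  read b, top #: go to s1, push B# → (s1, baaabaaab, B#)
  read b, top B: go to s2, push B → (s2, aaabaaab, B#)
  read a, top B: go to s1, push ε → (s1, aabaaab, #)
  read a, top #: go to s2, push # → (s2, abaaab, #)
  read a, top #: go to s1, push B# → (s1, baaab, B#)
  read b, top B: go to s2, push B → (s2, aaab, B#)
  read a, top B: go to s1, push ε → (s1, aab, #)
  read a, top #: go to s2, push # → (s2, ab, #)
  read a, top #: go to s1, push B# → (s1, b, B#)
  read b, top B: go to s2, push B → (s2, ε, B#)
All input consumed; M is in state s2.

s2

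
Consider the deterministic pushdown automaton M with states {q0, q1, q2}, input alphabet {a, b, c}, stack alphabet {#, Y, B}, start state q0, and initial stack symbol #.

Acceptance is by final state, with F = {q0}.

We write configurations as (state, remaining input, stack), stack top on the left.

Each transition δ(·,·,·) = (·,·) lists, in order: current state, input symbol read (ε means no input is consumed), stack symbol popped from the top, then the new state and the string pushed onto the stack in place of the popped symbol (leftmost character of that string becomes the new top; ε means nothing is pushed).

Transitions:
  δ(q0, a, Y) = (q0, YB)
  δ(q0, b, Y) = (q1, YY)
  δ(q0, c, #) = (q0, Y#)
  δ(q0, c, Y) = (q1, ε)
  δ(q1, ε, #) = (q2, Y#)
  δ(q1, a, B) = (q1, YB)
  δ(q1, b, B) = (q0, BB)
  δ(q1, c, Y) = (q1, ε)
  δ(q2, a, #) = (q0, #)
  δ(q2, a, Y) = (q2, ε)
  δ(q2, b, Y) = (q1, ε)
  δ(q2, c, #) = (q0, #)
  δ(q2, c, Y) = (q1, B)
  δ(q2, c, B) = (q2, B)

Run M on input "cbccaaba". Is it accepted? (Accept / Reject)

(q0, cbccaaba, #)
  read c, top #: go to q0, push Y# → (q0, bccaaba, Y#)
  read b, top Y: go to q1, push YY → (q1, ccaaba, YY#)
  read c, top Y: go to q1, push ε → (q1, caaba, Y#)
  read c, top Y: go to q1, push ε → (q1, aaba, #)
  ε-move, top #: go to q2, push Y# → (q2, aaba, Y#)
  read a, top Y: go to q2, push ε → (q2, aba, #)
  read a, top #: go to q0, push # → (q0, ba, #)
No transition applies at (q0, ba, #); input not fully consumed.

Reject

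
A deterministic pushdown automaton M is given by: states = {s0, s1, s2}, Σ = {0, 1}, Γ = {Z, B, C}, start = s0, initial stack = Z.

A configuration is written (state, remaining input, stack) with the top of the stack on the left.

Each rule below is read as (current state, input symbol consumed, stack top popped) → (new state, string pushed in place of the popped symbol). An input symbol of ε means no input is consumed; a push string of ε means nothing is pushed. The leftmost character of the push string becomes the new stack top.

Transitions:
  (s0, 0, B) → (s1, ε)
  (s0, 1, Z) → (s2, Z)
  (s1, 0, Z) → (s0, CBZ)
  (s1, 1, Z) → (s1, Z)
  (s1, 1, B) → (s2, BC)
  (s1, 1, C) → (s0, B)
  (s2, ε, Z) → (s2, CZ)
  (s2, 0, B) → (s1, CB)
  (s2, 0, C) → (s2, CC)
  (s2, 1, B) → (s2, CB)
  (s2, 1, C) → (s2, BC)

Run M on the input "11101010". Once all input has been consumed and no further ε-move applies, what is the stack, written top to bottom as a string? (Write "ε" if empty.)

(s0, 11101010, Z)
  read 1, top Z: go to s2, push Z → (s2, 1101010, Z)
  ε-move, top Z: go to s2, push CZ → (s2, 1101010, CZ)
  read 1, top C: go to s2, push BC → (s2, 101010, BCZ)
  read 1, top B: go to s2, push CB → (s2, 01010, CBCZ)
  read 0, top C: go to s2, push CC → (s2, 1010, CCBCZ)
  read 1, top C: go to s2, push BC → (s2, 010, BCCBCZ)
  read 0, top B: go to s1, push CB → (s1, 10, CBCCBCZ)
  read 1, top C: go to s0, push B → (s0, 0, BBCCBCZ)
  read 0, top B: go to s1, push ε → (s1, ε, BCCBCZ)
All input consumed in state s1 with stack BCCBCZ.

BCCBCZ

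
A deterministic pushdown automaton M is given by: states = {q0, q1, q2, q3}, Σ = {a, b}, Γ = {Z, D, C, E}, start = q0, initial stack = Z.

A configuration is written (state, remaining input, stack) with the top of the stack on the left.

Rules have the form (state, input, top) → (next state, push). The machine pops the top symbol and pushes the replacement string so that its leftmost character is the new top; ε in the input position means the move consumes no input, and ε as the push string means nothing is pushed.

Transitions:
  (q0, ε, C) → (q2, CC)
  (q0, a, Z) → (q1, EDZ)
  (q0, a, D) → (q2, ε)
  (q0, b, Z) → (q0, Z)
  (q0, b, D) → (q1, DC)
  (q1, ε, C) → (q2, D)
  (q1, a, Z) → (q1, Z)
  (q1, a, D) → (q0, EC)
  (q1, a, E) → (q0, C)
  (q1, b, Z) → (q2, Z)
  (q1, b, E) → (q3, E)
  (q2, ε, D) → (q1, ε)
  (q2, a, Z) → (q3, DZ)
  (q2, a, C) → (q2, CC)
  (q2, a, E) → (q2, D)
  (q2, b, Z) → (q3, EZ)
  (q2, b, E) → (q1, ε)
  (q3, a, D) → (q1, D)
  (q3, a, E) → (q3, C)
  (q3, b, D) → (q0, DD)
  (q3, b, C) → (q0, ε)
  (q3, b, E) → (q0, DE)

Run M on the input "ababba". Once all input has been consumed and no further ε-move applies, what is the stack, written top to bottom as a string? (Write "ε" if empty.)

(q0, ababba, Z) ⊢ (q1, babba, EDZ) ⊢ (q3, abba, EDZ) ⊢ (q3, bba, CDZ) ⊢ (q0, ba, DZ) ⊢ (q1, a, DCZ) ⊢ (q0, ε, ECCZ)
All input consumed in state q0 with stack ECCZ.

ECCZ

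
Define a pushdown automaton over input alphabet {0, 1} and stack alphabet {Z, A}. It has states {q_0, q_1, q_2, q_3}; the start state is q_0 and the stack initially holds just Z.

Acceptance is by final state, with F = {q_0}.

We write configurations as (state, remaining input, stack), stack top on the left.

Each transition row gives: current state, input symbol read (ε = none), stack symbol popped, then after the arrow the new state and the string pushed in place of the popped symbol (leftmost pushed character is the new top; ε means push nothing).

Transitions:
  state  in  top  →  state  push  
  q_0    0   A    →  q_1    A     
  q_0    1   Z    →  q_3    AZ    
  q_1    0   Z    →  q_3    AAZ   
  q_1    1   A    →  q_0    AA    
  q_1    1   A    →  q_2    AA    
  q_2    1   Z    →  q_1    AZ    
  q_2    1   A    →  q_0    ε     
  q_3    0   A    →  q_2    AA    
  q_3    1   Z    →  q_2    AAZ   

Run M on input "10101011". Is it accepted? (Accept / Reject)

Accept

One accepting computation: (q_0, 10101011, Z) ⊢ (q_3, 0101011, AZ) ⊢ (q_2, 101011, AAZ) ⊢ (q_0, 01011, AZ) ⊢ (q_1, 1011, AZ) ⊢ (q_0, 011, AAZ) ⊢ (q_1, 11, AAZ) ⊢ (q_2, 1, AAAZ) ⊢ (q_0, ε, AAZ)
All input consumed and state q_0 ∈ F.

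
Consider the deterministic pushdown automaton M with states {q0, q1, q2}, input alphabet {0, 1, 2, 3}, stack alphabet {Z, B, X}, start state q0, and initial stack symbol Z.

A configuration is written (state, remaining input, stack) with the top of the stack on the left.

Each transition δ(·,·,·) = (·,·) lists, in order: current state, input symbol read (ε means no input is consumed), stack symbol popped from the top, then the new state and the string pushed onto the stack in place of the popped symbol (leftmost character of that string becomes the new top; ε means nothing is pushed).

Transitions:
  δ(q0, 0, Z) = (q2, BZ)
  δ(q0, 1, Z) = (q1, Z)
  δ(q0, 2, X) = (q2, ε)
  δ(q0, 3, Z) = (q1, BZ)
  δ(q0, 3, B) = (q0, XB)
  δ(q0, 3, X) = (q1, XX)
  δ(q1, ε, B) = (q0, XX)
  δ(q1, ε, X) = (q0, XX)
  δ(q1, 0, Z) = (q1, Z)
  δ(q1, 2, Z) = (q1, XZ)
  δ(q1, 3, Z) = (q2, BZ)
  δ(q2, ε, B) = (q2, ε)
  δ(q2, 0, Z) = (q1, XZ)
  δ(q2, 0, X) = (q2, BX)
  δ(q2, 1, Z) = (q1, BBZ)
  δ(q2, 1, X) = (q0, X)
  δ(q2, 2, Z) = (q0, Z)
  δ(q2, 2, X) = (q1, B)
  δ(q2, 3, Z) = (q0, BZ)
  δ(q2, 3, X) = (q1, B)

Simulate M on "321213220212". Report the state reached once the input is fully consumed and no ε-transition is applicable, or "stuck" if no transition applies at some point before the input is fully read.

stuck

(q0, 321213220212, Z) ⊢ (q1, 21213220212, BZ) ⊢ (q0, 21213220212, XXZ) ⊢ (q2, 1213220212, XZ) ⊢ (q0, 213220212, XZ) ⊢ (q2, 13220212, Z) ⊢ (q1, 3220212, BBZ) ⊢ (q0, 3220212, XXBZ) ⊢ (q1, 220212, XXXBZ) ⊢ (q0, 220212, XXXXBZ) ⊢ (q2, 20212, XXXBZ) ⊢ (q1, 0212, BXXBZ) ⊢ (q0, 0212, XXXXBZ)
No transition for (q0, 0, top X); M blocks with input 0212 remaining.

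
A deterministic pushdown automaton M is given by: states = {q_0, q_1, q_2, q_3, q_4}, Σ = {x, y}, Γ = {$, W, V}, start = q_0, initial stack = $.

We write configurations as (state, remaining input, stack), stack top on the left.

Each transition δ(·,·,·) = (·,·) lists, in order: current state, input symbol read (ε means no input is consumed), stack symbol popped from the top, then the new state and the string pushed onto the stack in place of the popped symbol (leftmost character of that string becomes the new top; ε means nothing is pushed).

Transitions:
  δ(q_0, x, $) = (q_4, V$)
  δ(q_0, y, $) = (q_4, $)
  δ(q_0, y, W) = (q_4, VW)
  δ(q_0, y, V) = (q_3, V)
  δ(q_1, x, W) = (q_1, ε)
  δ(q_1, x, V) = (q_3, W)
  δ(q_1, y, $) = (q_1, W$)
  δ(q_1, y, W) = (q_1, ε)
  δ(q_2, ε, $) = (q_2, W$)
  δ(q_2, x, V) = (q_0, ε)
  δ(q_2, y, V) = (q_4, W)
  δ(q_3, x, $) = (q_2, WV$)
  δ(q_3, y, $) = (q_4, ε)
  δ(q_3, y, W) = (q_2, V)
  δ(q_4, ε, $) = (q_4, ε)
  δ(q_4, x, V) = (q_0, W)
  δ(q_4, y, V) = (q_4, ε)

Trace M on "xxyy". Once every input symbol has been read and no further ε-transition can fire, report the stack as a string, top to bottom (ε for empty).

(q_0, xxyy, $)
  read x, top $: go to q_4, push V$ → (q_4, xyy, V$)
  read x, top V: go to q_0, push W → (q_0, yy, W$)
  read y, top W: go to q_4, push VW → (q_4, y, VW$)
  read y, top V: go to q_4, push ε → (q_4, ε, W$)
All input consumed in state q_4 with stack W$.

W$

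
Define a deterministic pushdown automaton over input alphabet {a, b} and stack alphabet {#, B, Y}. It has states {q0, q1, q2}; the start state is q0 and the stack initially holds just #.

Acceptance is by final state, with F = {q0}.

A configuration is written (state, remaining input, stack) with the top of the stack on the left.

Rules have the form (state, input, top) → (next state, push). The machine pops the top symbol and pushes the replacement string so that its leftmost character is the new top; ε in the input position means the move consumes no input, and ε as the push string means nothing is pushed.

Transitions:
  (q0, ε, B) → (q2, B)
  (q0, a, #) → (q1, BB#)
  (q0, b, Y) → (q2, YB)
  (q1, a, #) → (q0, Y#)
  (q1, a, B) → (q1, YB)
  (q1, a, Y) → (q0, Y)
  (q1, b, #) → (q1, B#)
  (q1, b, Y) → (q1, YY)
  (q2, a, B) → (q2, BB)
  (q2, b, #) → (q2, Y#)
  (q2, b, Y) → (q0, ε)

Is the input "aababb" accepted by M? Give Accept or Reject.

Accept

(q0, aababb, #)
  read a, top #: go to q1, push BB# → (q1, ababb, BB#)
  read a, top B: go to q1, push YB → (q1, babb, YBB#)
  read b, top Y: go to q1, push YY → (q1, abb, YYBB#)
  read a, top Y: go to q0, push Y → (q0, bb, YYBB#)
  read b, top Y: go to q2, push YB → (q2, b, YBYBB#)
  read b, top Y: go to q0, push ε → (q0, ε, BYBB#)
All input consumed; state q0 ∈ F.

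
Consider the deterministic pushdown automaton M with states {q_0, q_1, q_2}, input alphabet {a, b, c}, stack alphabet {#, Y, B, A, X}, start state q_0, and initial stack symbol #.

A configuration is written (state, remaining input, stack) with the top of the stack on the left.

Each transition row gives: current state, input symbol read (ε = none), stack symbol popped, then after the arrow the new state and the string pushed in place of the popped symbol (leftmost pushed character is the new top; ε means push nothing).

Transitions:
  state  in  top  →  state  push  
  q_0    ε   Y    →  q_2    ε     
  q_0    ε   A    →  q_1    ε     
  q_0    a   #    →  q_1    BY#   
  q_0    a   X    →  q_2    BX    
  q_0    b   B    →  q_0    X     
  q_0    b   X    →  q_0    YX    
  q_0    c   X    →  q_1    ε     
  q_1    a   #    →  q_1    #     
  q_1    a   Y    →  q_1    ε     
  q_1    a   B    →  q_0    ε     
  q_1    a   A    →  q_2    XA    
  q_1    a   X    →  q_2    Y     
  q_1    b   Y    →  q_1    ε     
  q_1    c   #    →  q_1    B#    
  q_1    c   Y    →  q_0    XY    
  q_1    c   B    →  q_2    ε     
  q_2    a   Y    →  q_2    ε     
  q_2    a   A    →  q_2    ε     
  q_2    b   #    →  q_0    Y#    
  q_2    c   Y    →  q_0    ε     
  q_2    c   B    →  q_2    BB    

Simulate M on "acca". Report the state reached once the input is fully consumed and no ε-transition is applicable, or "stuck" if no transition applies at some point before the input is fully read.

q_1

(q_0, acca, #)
  read a, top #: go to q_1, push BY# → (q_1, cca, BY#)
  read c, top B: go to q_2, push ε → (q_2, ca, Y#)
  read c, top Y: go to q_0, push ε → (q_0, a, #)
  read a, top #: go to q_1, push BY# → (q_1, ε, BY#)
All input consumed; M is in state q_1.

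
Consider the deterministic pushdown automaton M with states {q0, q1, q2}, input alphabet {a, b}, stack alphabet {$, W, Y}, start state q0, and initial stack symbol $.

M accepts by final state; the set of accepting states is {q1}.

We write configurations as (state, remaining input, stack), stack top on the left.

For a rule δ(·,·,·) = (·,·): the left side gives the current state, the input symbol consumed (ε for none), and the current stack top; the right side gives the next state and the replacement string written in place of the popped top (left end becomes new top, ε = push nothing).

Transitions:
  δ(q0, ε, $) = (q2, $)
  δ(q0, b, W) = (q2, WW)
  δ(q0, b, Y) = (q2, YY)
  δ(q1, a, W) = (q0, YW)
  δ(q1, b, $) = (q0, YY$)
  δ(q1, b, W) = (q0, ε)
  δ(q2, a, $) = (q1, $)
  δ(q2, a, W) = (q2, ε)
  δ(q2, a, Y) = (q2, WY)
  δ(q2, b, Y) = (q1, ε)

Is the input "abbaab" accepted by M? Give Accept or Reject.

(q0, abbaab, $)
  ε-move, top $: go to q2, push $ → (q2, abbaab, $)
  read a, top $: go to q1, push $ → (q1, bbaab, $)
  read b, top $: go to q0, push YY$ → (q0, baab, YY$)
  read b, top Y: go to q2, push YY → (q2, aab, YYY$)
  read a, top Y: go to q2, push WY → (q2, ab, WYYY$)
  read a, top W: go to q2, push ε → (q2, b, YYY$)
  read b, top Y: go to q1, push ε → (q1, ε, YY$)
All input consumed; state q1 ∈ F.

Accept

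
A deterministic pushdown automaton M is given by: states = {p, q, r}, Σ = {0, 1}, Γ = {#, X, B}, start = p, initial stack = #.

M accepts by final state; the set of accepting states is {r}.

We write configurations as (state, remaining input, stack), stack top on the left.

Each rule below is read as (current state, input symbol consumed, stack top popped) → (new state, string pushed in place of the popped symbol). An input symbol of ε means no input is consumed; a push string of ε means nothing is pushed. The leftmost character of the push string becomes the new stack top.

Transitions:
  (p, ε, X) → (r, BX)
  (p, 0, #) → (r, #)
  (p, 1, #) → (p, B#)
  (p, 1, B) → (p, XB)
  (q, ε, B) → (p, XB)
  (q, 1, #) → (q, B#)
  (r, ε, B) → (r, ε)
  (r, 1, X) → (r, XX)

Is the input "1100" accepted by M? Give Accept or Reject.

Reject

(p, 1100, #)
  read 1, top #: go to p, push B# → (p, 100, B#)
  read 1, top B: go to p, push XB → (p, 00, XB#)
  ε-move, top X: go to r, push BX → (r, 00, BXB#)
  ε-move, top B: go to r, push ε → (r, 00, XB#)
No transition applies at (r, 00, XB#); input not fully consumed.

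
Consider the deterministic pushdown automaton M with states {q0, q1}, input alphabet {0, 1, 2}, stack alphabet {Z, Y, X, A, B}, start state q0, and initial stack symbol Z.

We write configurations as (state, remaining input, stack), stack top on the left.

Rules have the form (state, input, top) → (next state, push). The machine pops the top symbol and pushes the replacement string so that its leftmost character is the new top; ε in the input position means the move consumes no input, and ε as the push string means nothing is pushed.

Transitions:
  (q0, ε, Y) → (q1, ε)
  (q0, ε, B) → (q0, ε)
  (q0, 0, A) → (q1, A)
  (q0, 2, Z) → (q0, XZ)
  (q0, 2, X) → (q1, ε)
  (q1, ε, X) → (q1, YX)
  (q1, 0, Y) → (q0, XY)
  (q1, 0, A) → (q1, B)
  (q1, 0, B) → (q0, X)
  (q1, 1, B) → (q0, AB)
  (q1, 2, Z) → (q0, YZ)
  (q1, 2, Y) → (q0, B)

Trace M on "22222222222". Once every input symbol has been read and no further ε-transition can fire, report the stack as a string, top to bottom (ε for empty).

(q0, 22222222222, Z)
  read 2, top Z: go to q0, push XZ → (q0, 2222222222, XZ)
  read 2, top X: go to q1, push ε → (q1, 222222222, Z)
  read 2, top Z: go to q0, push YZ → (q0, 22222222, YZ)
  ε-move, top Y: go to q1, push ε → (q1, 22222222, Z)
  read 2, top Z: go to q0, push YZ → (q0, 2222222, YZ)
  ε-move, top Y: go to q1, push ε → (q1, 2222222, Z)
  read 2, top Z: go to q0, push YZ → (q0, 222222, YZ)
  ε-move, top Y: go to q1, push ε → (q1, 222222, Z)
  read 2, top Z: go to q0, push YZ → (q0, 22222, YZ)
  ε-move, top Y: go to q1, push ε → (q1, 22222, Z)
  read 2, top Z: go to q0, push YZ → (q0, 2222, YZ)
  ε-move, top Y: go to q1, push ε → (q1, 2222, Z)
  read 2, top Z: go to q0, push YZ → (q0, 222, YZ)
  ε-move, top Y: go to q1, push ε → (q1, 222, Z)
  read 2, top Z: go to q0, push YZ → (q0, 22, YZ)
  ε-move, top Y: go to q1, push ε → (q1, 22, Z)
  read 2, top Z: go to q0, push YZ → (q0, 2, YZ)
  ε-move, top Y: go to q1, push ε → (q1, 2, Z)
  read 2, top Z: go to q0, push YZ → (q0, ε, YZ)
  ε-move, top Y: go to q1, push ε → (q1, ε, Z)
All input consumed in state q1 with stack Z.

Z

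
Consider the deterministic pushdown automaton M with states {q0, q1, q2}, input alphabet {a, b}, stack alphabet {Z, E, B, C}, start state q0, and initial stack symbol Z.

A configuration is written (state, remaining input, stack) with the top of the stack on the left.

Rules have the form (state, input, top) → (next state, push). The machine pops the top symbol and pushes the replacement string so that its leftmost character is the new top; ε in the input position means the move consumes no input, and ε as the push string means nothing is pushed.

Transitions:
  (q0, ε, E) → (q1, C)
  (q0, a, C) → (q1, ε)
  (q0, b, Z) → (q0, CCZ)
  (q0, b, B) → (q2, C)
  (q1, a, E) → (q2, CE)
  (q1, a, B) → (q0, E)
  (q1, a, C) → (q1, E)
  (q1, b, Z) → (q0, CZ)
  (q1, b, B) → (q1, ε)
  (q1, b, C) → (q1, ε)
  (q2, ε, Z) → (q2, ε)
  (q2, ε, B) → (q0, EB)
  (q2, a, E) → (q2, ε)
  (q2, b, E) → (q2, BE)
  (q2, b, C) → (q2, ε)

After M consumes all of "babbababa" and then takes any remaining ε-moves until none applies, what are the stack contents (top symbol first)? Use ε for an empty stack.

Z

(q0, babbababa, Z)
  read b, top Z: go to q0, push CCZ → (q0, abbababa, CCZ)
  read a, top C: go to q1, push ε → (q1, bbababa, CZ)
  read b, top C: go to q1, push ε → (q1, bababa, Z)
  read b, top Z: go to q0, push CZ → (q0, ababa, CZ)
  read a, top C: go to q1, push ε → (q1, baba, Z)
  read b, top Z: go to q0, push CZ → (q0, aba, CZ)
  read a, top C: go to q1, push ε → (q1, ba, Z)
  read b, top Z: go to q0, push CZ → (q0, a, CZ)
  read a, top C: go to q1, push ε → (q1, ε, Z)
All input consumed in state q1 with stack Z.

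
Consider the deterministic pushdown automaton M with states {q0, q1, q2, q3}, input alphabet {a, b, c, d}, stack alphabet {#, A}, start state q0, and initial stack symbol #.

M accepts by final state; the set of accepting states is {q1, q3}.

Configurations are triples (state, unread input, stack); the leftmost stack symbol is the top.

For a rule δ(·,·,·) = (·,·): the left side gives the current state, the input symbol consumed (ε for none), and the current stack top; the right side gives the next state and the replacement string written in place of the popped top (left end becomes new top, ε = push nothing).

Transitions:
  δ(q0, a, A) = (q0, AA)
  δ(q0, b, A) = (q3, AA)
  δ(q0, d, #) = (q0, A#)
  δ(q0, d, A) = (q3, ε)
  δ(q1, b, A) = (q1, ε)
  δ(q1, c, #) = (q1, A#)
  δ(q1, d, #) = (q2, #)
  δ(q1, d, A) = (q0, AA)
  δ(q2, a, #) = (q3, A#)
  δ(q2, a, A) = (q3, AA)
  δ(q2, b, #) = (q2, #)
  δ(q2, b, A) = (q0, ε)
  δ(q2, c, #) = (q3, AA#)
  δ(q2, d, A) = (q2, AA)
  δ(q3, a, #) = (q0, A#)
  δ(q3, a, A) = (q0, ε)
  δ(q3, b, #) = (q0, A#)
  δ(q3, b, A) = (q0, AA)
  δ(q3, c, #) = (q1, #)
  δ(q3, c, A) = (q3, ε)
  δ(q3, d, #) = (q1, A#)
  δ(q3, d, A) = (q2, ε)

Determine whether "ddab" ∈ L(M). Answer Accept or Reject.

Accept

(q0, ddab, #)
  read d, top #: go to q0, push A# → (q0, dab, A#)
  read d, top A: go to q3, push ε → (q3, ab, #)
  read a, top #: go to q0, push A# → (q0, b, A#)
  read b, top A: go to q3, push AA → (q3, ε, AA#)
All input consumed; state q3 ∈ F.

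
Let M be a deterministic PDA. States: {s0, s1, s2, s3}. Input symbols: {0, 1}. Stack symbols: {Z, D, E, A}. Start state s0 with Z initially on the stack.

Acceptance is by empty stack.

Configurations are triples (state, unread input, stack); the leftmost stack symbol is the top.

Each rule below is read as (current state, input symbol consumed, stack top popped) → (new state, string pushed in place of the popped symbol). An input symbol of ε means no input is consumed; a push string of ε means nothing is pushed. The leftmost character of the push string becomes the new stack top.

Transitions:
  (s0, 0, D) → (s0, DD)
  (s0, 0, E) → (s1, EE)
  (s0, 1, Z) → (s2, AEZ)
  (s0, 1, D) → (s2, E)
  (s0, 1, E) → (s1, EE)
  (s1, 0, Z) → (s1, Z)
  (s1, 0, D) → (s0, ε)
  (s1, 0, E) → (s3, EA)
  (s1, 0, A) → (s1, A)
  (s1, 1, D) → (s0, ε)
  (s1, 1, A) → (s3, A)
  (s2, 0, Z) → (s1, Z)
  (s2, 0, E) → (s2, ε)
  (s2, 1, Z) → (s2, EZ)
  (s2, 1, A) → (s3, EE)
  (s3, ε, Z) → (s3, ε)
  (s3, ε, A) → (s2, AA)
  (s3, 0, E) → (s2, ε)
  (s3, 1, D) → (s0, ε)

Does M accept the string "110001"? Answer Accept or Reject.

(s0, 110001, Z) ⊢ (s2, 10001, AEZ) ⊢ (s3, 0001, EEEZ) ⊢ (s2, 001, EEZ) ⊢ (s2, 01, EZ) ⊢ (s2, 1, Z) ⊢ (s2, ε, EZ)
All input consumed; stack is EZ, not empty, and no further ε-move applies.

Reject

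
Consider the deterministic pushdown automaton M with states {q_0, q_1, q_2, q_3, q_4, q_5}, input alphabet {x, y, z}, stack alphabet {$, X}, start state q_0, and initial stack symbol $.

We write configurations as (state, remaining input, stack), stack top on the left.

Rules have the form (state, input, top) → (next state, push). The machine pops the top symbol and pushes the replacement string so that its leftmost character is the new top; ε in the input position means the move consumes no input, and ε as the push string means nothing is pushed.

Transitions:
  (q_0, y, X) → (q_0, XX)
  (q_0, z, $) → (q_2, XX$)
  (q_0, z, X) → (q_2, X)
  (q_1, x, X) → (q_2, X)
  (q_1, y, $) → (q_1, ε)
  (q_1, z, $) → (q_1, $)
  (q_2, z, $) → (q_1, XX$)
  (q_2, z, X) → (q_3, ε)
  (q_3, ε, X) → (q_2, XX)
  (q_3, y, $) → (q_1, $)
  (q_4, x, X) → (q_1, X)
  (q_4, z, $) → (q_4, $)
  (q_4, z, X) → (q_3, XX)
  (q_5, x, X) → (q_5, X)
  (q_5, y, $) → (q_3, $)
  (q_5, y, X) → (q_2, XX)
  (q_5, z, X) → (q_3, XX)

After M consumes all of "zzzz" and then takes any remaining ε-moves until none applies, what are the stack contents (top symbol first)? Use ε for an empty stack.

(q_0, zzzz, $)
  read z, top $: go to q_2, push XX$ → (q_2, zzz, XX$)
  read z, top X: go to q_3, push ε → (q_3, zz, X$)
  ε-move, top X: go to q_2, push XX → (q_2, zz, XX$)
  read z, top X: go to q_3, push ε → (q_3, z, X$)
  ε-move, top X: go to q_2, push XX → (q_2, z, XX$)
  read z, top X: go to q_3, push ε → (q_3, ε, X$)
  ε-move, top X: go to q_2, push XX → (q_2, ε, XX$)
All input consumed in state q_2 with stack XX$.

XX$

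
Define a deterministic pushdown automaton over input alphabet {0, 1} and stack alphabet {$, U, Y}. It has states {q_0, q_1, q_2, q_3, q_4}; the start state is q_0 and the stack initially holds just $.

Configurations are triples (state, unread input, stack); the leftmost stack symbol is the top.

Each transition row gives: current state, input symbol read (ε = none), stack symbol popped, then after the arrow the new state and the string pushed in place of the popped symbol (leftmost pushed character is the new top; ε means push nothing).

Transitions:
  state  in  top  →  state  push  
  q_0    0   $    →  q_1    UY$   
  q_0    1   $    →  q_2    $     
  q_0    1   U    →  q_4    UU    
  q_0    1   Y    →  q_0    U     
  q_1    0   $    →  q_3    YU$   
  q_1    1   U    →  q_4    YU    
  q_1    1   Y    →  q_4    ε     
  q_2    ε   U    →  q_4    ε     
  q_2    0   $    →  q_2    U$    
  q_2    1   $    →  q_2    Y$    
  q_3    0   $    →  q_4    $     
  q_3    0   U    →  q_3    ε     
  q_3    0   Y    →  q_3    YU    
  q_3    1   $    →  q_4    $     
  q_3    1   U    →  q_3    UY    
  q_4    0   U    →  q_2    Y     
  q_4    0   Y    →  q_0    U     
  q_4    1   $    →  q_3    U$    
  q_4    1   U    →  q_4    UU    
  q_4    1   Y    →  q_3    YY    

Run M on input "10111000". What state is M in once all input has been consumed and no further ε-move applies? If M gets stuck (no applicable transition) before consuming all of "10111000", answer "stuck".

q_3

(q_0, 10111000, $) ⊢ (q_2, 0111000, $) ⊢ (q_2, 111000, U$) ⊢ (q_4, 111000, $) ⊢ (q_3, 11000, U$) ⊢ (q_3, 1000, UY$) ⊢ (q_3, 000, UYY$) ⊢ (q_3, 00, YY$) ⊢ (q_3, 0, YUY$) ⊢ (q_3, ε, YUUY$)
All input consumed; M is in state q_3.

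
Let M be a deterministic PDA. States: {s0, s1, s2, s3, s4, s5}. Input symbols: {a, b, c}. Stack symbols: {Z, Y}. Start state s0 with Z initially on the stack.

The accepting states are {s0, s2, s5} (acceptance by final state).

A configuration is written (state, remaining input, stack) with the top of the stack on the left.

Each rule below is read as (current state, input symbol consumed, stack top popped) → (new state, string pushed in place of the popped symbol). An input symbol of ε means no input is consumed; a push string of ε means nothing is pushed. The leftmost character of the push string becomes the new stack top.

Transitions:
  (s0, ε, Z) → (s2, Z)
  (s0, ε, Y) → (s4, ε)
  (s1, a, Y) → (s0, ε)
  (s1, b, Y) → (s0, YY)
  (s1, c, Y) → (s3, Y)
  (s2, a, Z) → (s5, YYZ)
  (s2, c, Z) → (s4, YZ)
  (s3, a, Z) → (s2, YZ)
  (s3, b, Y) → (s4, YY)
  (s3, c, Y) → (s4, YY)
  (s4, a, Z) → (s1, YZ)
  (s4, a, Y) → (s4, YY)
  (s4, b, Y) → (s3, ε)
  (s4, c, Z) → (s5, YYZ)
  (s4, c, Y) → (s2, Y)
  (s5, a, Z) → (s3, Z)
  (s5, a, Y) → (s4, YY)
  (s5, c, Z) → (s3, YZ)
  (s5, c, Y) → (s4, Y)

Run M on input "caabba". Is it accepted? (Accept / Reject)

(s0, caabba, Z) ⊢ (s2, caabba, Z) ⊢ (s4, aabba, YZ) ⊢ (s4, abba, YYZ) ⊢ (s4, bba, YYYZ) ⊢ (s3, ba, YYZ) ⊢ (s4, a, YYYZ) ⊢ (s4, ε, YYYYZ)
All input consumed; state s4 ∉ F and no further ε-move applies.

Reject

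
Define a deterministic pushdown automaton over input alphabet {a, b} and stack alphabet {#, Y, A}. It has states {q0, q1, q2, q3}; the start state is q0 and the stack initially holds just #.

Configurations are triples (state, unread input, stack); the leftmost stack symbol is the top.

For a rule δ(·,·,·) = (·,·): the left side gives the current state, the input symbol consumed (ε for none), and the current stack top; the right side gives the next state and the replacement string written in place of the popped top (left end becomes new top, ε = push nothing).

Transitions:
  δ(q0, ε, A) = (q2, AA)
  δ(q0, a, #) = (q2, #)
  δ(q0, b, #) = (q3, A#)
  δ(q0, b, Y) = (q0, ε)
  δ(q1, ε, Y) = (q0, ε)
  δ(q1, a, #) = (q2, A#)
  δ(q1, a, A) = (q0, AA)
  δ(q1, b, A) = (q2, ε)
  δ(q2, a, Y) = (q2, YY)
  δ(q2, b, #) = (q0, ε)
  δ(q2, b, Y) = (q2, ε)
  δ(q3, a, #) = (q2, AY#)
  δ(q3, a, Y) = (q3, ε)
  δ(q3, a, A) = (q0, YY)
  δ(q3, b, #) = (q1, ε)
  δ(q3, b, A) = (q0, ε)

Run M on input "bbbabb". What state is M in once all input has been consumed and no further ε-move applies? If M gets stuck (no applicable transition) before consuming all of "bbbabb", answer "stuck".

(q0, bbbabb, #)
  read b, top #: go to q3, push A# → (q3, bbabb, A#)
  read b, top A: go to q0, push ε → (q0, babb, #)
  read b, top #: go to q3, push A# → (q3, abb, A#)
  read a, top A: go to q0, push YY → (q0, bb, YY#)
  read b, top Y: go to q0, push ε → (q0, b, Y#)
  read b, top Y: go to q0, push ε → (q0, ε, #)
All input consumed; M is in state q0.

q0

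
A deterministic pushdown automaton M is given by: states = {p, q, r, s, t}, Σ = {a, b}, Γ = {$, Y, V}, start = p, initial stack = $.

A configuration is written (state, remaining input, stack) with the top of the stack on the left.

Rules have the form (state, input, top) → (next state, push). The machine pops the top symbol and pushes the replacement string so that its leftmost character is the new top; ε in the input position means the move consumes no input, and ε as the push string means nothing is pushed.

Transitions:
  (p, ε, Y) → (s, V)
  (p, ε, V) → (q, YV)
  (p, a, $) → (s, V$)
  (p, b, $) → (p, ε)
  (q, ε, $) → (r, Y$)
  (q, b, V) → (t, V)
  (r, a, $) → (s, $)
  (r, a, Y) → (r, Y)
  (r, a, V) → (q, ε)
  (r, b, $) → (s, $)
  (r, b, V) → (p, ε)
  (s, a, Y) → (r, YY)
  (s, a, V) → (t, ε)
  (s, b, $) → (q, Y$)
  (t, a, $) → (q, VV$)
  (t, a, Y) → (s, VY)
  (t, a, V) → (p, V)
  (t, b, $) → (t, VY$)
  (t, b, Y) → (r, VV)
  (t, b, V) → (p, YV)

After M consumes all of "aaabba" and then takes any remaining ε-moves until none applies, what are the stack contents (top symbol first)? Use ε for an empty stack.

VV$

(p, aaabba, $)
  read a, top $: go to s, push V$ → (s, aabba, V$)
  read a, top V: go to t, push ε → (t, abba, $)
  read a, top $: go to q, push VV$ → (q, bba, VV$)
  read b, top V: go to t, push V → (t, ba, VV$)
  read b, top V: go to p, push YV → (p, a, YVV$)
  ε-move, top Y: go to s, push V → (s, a, VVV$)
  read a, top V: go to t, push ε → (t, ε, VV$)
All input consumed in state t with stack VV$.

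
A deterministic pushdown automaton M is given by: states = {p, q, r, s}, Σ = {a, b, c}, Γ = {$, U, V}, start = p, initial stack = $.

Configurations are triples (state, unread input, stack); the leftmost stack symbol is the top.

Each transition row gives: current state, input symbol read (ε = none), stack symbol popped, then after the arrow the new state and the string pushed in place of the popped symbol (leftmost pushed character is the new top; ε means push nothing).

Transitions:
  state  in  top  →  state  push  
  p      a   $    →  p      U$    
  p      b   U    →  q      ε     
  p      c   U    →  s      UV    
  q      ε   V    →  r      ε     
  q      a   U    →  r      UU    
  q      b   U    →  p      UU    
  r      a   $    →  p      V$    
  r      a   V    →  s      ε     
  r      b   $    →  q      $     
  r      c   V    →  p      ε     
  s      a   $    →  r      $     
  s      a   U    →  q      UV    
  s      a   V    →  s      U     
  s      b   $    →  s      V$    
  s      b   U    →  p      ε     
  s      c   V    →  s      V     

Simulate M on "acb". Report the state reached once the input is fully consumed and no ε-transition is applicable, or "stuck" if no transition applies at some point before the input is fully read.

(p, acb, $)
  read a, top $: go to p, push U$ → (p, cb, U$)
  read c, top U: go to s, push UV → (s, b, UV$)
  read b, top U: go to p, push ε → (p, ε, V$)
All input consumed; M is in state p.

p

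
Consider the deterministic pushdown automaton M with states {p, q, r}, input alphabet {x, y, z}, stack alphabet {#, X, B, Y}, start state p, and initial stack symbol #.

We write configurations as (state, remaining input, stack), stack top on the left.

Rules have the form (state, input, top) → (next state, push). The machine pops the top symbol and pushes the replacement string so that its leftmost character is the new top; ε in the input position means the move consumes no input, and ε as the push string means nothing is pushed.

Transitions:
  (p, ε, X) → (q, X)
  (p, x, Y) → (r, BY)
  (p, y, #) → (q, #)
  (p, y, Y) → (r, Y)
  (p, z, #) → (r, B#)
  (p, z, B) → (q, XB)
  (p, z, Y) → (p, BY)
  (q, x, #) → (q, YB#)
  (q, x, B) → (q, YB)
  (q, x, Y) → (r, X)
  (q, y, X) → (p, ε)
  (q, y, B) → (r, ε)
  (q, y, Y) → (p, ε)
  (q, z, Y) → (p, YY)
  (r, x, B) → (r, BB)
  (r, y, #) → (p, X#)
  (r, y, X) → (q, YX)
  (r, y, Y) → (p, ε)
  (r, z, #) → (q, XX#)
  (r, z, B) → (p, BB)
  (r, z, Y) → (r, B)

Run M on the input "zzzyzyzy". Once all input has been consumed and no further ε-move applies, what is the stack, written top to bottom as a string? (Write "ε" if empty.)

BB#

(p, zzzyzyzy, #) ⊢ (r, zzyzyzy, B#) ⊢ (p, zyzyzy, BB#) ⊢ (q, yzyzy, XBB#) ⊢ (p, zyzy, BB#) ⊢ (q, yzy, XBB#) ⊢ (p, zy, BB#) ⊢ (q, y, XBB#) ⊢ (p, ε, BB#)
All input consumed in state p with stack BB#.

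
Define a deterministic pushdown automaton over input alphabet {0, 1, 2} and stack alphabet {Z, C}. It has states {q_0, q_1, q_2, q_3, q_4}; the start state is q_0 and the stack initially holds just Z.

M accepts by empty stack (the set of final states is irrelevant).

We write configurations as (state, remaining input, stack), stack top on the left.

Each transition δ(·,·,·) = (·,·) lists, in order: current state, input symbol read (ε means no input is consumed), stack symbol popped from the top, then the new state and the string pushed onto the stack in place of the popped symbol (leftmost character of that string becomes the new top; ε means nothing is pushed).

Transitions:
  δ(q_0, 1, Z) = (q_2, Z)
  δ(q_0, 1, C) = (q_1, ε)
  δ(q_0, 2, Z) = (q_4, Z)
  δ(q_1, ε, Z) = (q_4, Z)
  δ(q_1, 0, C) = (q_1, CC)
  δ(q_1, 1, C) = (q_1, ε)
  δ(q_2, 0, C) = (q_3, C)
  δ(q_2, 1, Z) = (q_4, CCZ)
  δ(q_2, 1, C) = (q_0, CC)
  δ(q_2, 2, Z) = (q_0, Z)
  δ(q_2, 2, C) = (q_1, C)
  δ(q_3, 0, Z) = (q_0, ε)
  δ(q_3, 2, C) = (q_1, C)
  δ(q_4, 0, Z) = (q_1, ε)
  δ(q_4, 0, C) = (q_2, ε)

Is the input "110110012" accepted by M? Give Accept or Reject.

Reject

(q_0, 110110012, Z)
  read 1, top Z: go to q_2, push Z → (q_2, 10110012, Z)
  read 1, top Z: go to q_4, push CCZ → (q_4, 0110012, CCZ)
  read 0, top C: go to q_2, push ε → (q_2, 110012, CZ)
  read 1, top C: go to q_0, push CC → (q_0, 10012, CCZ)
  read 1, top C: go to q_1, push ε → (q_1, 0012, CZ)
  read 0, top C: go to q_1, push CC → (q_1, 012, CCZ)
  read 0, top C: go to q_1, push CC → (q_1, 12, CCCZ)
  read 1, top C: go to q_1, push ε → (q_1, 2, CCZ)
No transition applies at (q_1, 2, CCZ); input not fully consumed.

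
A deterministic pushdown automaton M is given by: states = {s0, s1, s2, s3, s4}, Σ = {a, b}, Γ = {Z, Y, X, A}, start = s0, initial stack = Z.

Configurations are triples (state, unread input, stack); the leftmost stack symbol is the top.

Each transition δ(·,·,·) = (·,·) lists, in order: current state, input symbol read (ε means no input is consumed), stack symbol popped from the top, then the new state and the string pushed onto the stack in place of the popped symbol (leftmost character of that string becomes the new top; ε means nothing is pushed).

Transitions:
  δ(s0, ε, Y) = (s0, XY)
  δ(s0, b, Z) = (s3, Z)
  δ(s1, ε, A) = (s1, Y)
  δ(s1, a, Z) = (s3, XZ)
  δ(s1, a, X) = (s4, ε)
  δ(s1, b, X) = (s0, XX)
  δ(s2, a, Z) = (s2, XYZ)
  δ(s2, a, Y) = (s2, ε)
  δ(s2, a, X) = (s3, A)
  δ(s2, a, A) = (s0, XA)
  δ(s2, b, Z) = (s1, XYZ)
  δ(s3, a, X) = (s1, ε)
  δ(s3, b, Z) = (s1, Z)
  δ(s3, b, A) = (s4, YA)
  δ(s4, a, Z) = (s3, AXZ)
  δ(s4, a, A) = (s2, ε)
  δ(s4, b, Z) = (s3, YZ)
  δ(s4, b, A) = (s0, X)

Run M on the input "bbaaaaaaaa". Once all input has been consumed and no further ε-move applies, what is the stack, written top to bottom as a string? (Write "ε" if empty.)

(s0, bbaaaaaaaa, Z) ⊢ (s3, baaaaaaaa, Z) ⊢ (s1, aaaaaaaa, Z) ⊢ (s3, aaaaaaa, XZ) ⊢ (s1, aaaaaa, Z) ⊢ (s3, aaaaa, XZ) ⊢ (s1, aaaa, Z) ⊢ (s3, aaa, XZ) ⊢ (s1, aa, Z) ⊢ (s3, a, XZ) ⊢ (s1, ε, Z)
All input consumed in state s1 with stack Z.

Z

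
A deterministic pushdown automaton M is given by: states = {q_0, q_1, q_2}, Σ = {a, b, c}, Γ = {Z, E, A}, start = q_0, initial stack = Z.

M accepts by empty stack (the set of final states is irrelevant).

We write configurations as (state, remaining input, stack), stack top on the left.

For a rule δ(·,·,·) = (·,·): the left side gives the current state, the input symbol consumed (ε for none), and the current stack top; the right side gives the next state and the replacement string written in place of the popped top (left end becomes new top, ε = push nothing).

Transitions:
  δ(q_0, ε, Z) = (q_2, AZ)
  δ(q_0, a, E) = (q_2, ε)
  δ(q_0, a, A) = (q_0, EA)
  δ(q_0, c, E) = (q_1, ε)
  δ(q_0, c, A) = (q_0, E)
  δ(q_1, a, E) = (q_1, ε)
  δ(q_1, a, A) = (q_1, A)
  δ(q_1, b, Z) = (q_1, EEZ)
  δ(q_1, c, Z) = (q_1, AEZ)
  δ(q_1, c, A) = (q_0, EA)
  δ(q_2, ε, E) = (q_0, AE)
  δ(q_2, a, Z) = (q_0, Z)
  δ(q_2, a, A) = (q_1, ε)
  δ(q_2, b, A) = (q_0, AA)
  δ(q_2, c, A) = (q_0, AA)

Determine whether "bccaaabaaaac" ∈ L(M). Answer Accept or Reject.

Reject

(q_0, bccaaabaaaac, Z) ⊢ (q_2, bccaaabaaaac, AZ) ⊢ (q_0, ccaaabaaaac, AAZ) ⊢ (q_0, caaabaaaac, EAZ) ⊢ (q_1, aaabaaaac, AZ) ⊢ (q_1, aabaaaac, AZ) ⊢ (q_1, abaaaac, AZ) ⊢ (q_1, baaaac, AZ)
No transition applies at (q_1, baaaac, AZ); input not fully consumed.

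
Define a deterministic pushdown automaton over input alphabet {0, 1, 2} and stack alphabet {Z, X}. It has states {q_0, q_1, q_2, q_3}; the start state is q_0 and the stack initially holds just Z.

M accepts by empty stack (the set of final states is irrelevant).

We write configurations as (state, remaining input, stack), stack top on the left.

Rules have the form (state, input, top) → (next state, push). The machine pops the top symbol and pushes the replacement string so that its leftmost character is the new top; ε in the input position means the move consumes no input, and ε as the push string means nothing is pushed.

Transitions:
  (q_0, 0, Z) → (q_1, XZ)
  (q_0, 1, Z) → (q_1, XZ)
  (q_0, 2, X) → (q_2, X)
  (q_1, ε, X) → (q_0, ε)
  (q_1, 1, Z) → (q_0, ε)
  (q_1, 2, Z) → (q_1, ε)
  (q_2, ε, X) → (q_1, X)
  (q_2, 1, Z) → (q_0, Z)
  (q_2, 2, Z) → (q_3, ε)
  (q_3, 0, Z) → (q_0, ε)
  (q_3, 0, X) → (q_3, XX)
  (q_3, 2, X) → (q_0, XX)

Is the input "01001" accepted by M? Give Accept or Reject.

(q_0, 01001, Z)
  read 0, top Z: go to q_1, push XZ → (q_1, 1001, XZ)
  ε-move, top X: go to q_0, push ε → (q_0, 1001, Z)
  read 1, top Z: go to q_1, push XZ → (q_1, 001, XZ)
  ε-move, top X: go to q_0, push ε → (q_0, 001, Z)
  read 0, top Z: go to q_1, push XZ → (q_1, 01, XZ)
  ε-move, top X: go to q_0, push ε → (q_0, 01, Z)
  read 0, top Z: go to q_1, push XZ → (q_1, 1, XZ)
  ε-move, top X: go to q_0, push ε → (q_0, 1, Z)
  read 1, top Z: go to q_1, push XZ → (q_1, ε, XZ)
  ε-move, top X: go to q_0, push ε → (q_0, ε, Z)
All input consumed; stack is Z, not empty, and no further ε-move applies.

Reject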